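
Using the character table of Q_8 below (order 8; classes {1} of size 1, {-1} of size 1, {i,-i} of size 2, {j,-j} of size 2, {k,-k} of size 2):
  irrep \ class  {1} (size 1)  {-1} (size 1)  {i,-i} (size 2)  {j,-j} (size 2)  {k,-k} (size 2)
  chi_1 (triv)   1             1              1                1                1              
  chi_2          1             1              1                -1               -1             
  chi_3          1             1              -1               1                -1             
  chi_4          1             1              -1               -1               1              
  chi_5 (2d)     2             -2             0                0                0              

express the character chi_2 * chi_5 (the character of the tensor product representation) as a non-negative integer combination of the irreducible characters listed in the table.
chi_2 tensor chi_5 = chi_5 (all other irreducibles have multiplicity 0).

Solution. The character of a tensor product is the pointwise product (chi_2 * chi_5)(C) = chi_2(C) * chi_5(C):
  {1}: (1)*(2), {-1}: (1)*(-2), {i,-i}: (1)*(0), {j,-j}: (-1)*(0), {k,-k}: (-1)*(0)
so (chi_2 * chi_5) takes values
  {1} -> 2, {-1} -> -2, {i,-i} -> 0, {j,-j} -> 0, {k,-k} -> 0.
Now take the inner product of this character with each irreducible chi from the table, <chi_2*chi_5, chi> = (1/8) sum_C |C| (chi_2*chi_5)(C) conj(chi(C)):
  <chi_2*chi_5, chi_1> = (1/8)[1*(2)*conj(1) + 1*(-2)*conj(1) + 2*(0)*conj(1) + 2*(0)*conj(1) + 2*(0)*conj(1)]
      = (1/8)[(2) + (-2) + (0) + (0) + (0)] = 0/8 = 0
  <chi_2*chi_5, chi_2> = (1/8)[1*(2)*conj(1) + 1*(-2)*conj(1) + 2*(0)*conj(1) + 2*(0)*conj(-1) + 2*(0)*conj(-1)]
      = (1/8)[(2) + (-2) + (0) + (0) + (0)] = 0/8 = 0
  <chi_2*chi_5, chi_3> = (1/8)[1*(2)*conj(1) + 1*(-2)*conj(1) + 2*(0)*conj(-1) + 2*(0)*conj(1) + 2*(0)*conj(-1)]
      = (1/8)[(2) + (-2) + (0) + (0) + (0)] = 0/8 = 0
  <chi_2*chi_5, chi_4> = (1/8)[1*(2)*conj(1) + 1*(-2)*conj(1) + 2*(0)*conj(-1) + 2*(0)*conj(-1) + 2*(0)*conj(1)]
      = (1/8)[(2) + (-2) + (0) + (0) + (0)] = 0/8 = 0
  <chi_2*chi_5, chi_5> = (1/8)[1*(2)*conj(2) + 1*(-2)*conj(-2) + 2*(0)*conj(0) + 2*(0)*conj(0) + 2*(0)*conj(0)]
      = (1/8)[(4) + (4) + (0) + (0) + (0)] = 8/8 = 1
Hence the multiplicities are chi_5: 1. Dimension check: dim(chi_2)*dim(chi_5) = 1*2 = 2 and sum (mult * dim) = 1*2 = 2.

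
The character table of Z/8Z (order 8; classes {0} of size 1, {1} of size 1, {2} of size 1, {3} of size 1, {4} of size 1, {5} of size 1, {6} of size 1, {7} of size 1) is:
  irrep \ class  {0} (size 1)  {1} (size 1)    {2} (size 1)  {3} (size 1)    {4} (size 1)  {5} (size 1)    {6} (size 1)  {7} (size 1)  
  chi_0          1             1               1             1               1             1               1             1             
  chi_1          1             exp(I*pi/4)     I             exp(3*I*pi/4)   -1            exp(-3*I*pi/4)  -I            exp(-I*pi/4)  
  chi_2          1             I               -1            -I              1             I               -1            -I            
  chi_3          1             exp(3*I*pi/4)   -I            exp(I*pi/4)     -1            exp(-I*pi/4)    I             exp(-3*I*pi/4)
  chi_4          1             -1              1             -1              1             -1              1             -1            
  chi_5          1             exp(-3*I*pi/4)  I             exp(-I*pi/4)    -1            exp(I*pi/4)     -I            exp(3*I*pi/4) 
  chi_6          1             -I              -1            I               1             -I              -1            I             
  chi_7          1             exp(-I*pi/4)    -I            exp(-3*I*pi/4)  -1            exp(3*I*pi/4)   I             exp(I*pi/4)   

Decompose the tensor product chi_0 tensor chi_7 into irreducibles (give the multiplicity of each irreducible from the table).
chi_0 tensor chi_7 = chi_7 (all other irreducibles have multiplicity 0).

Derivation: The character of a tensor product is the pointwise product (chi_0 * chi_7)(C) = chi_0(C) * chi_7(C):
  {0}: (1)*(1), {1}: (1)*(exp(-I*pi/4)), {2}: (1)*(-I), {3}: (1)*(exp(-3*I*pi/4)), {4}: (1)*(-1), {5}: (1)*(exp(3*I*pi/4)), {6}: (1)*(I), {7}: (1)*(exp(I*pi/4))
so (chi_0 * chi_7) takes values
  {0} -> 1, {1} -> exp(-I*pi/4), {2} -> -I, {3} -> exp(-3*I*pi/4), {4} -> -1, {5} -> exp(3*I*pi/4), {6} -> I, {7} -> exp(I*pi/4).
Now take the inner product of this character with each irreducible chi from the table, <chi_0*chi_7, chi> = (1/8) sum_C |C| (chi_0*chi_7)(C) conj(chi(C)):
  <chi_0*chi_7, chi_0> = (1/8)[1*(1)*conj(1) + 1*(exp(-I*pi/4))*conj(1) + 1*(-I)*conj(1) + 1*(exp(-3*I*pi/4))*conj(1) + 1*(-1)*conj(1) + 1*(exp(3*I*pi/4))*conj(1) + 1*(I)*conj(1) + 1*(exp(I*pi/4))*conj(1)]
      = (1/8)[(1) + (exp(-I*pi/4)) + (-I) + (exp(-3*I*pi/4)) + (-1) + (exp(3*I*pi/4)) + (I) + (exp(I*pi/4))] = 0/8 = 0
  <chi_0*chi_7, chi_1> = (1/8)[1*(1)*conj(1) + 1*(exp(-I*pi/4))*conj(exp(I*pi/4)) + 1*(-I)*conj(I) + 1*(exp(-3*I*pi/4))*conj(exp(3*I*pi/4)) + 1*(-1)*conj(-1) + 1*(exp(3*I*pi/4))*conj(exp(-3*I*pi/4)) + 1*(I)*conj(-I) + 1*(exp(I*pi/4))*conj(exp(-I*pi/4))]
      = (1/8)[(1) + (-I) + (-1) + (I) + (1) + (-I) + (-1) + (I)] = 0/8 = 0
  <chi_0*chi_7, chi_2> = (1/8)[1*(1)*conj(1) + 1*(exp(-I*pi/4))*conj(I) + 1*(-I)*conj(-1) + 1*(exp(-3*I*pi/4))*conj(-I) + 1*(-1)*conj(1) + 1*(exp(3*I*pi/4))*conj(I) + 1*(I)*conj(-1) + 1*(exp(I*pi/4))*conj(-I)]
      = (1/8)[(1) + (-exp(I*pi/4)) + (I) + (exp(-I*pi/4)) + (-1) + (-exp(-3*I*pi/4)) + (-I) + (exp(3*I*pi/4))] = 0/8 = 0
  <chi_0*chi_7, chi_3> = (1/8)[1*(1)*conj(1) + 1*(exp(-I*pi/4))*conj(exp(3*I*pi/4)) + 1*(-I)*conj(-I) + 1*(exp(-3*I*pi/4))*conj(exp(I*pi/4)) + 1*(-1)*conj(-1) + 1*(exp(3*I*pi/4))*conj(exp(-I*pi/4)) + 1*(I)*conj(I) + 1*(exp(I*pi/4))*conj(exp(-3*I*pi/4))]
      = (1/8)[(1) + (-1) + (1) + (-1) + (1) + (-1) + (1) + (-1)] = 0/8 = 0
  <chi_0*chi_7, chi_4> = (1/8)[1*(1)*conj(1) + 1*(exp(-I*pi/4))*conj(-1) + 1*(-I)*conj(1) + 1*(exp(-3*I*pi/4))*conj(-1) + 1*(-1)*conj(1) + 1*(exp(3*I*pi/4))*conj(-1) + 1*(I)*conj(1) + 1*(exp(I*pi/4))*conj(-1)]
      = (1/8)[(1) + (-exp(-I*pi/4)) + (-I) + (-exp(-3*I*pi/4)) + (-1) + (-exp(3*I*pi/4)) + (I) + (-exp(I*pi/4))] = 0/8 = 0
  <chi_0*chi_7, chi_5> = (1/8)[1*(1)*conj(1) + 1*(exp(-I*pi/4))*conj(exp(-3*I*pi/4)) + 1*(-I)*conj(I) + 1*(exp(-3*I*pi/4))*conj(exp(-I*pi/4)) + 1*(-1)*conj(-1) + 1*(exp(3*I*pi/4))*conj(exp(I*pi/4)) + 1*(I)*conj(-I) + 1*(exp(I*pi/4))*conj(exp(3*I*pi/4))]
      = (1/8)[(1) + (I) + (-1) + (-I) + (1) + (I) + (-1) + (-I)] = 0/8 = 0
  <chi_0*chi_7, chi_6> = (1/8)[1*(1)*conj(1) + 1*(exp(-I*pi/4))*conj(-I) + 1*(-I)*conj(-1) + 1*(exp(-3*I*pi/4))*conj(I) + 1*(-1)*conj(1) + 1*(exp(3*I*pi/4))*conj(-I) + 1*(I)*conj(-1) + 1*(exp(I*pi/4))*conj(I)]
      = (1/8)[(1) + (exp(I*pi/4)) + (I) + (-exp(-I*pi/4)) + (-1) + (exp(-3*I*pi/4)) + (-I) + (-exp(3*I*pi/4))] = 0/8 = 0
  <chi_0*chi_7, chi_7> = (1/8)[1*(1)*conj(1) + 1*(exp(-I*pi/4))*conj(exp(-I*pi/4)) + 1*(-I)*conj(-I) + 1*(exp(-3*I*pi/4))*conj(exp(-3*I*pi/4)) + 1*(-1)*conj(-1) + 1*(exp(3*I*pi/4))*conj(exp(3*I*pi/4)) + 1*(I)*conj(I) + 1*(exp(I*pi/4))*conj(exp(I*pi/4))]
      = (1/8)[(1) + (1) + (1) + (1) + (1) + (1) + (1) + (1)] = 8/8 = 1
(Exp terms are combined using exp(i*s)*conj(exp(i*t)) = exp(i*(s-t)), and sums of them are collapsed using the identity that for every m > 1 the m distinct m-th roots of unity sum to 0, e.g. 1 + exp(2*I*pi/3) + exp(-2*I*pi/3) = 0.)
Hence the multiplicities are chi_7: 1. Dimension check: dim(chi_0)*dim(chi_7) = 1*1 = 1 and sum (mult * dim) = 1*1 = 1.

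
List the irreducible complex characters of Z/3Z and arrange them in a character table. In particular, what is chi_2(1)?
Character table of Z/3Z (irreps indexed chi_0,...,chi_2 with chi_k(m) = zeta_3^(k*m), zeta_3 = exp(2*pi*i/3)):
  irrep \ class  {0} (size 1)  {1} (size 1)    {2} (size 1)  
  chi_0          1             1               1             
  chi_1          1             exp(2*I*pi/3)   exp(-2*I*pi/3)
  chi_2          1             exp(-2*I*pi/3)  exp(2*I*pi/3) 

Spot check: chi_2(1) = zeta_3^(2*1) = zeta_3^2 = exp(-2*I*pi/3).

Justification: Z/3Z is abelian, so all 3 irreducible complex representations are 1-dimensional. They are given by chi_k(m) = zeta_3^(k*m) for k = 0,...,2. Row orthogonality: sum_m chi_k(m) conj(chi_l(m)) = 3 * [k = l].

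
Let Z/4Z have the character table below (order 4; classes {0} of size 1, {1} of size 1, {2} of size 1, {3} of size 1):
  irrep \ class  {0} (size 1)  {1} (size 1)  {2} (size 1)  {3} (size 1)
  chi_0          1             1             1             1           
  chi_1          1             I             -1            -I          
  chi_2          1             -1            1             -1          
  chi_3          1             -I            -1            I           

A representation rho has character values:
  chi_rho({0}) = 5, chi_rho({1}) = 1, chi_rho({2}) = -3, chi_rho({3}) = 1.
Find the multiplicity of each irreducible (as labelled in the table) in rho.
Multiplicities: chi_0: 1, chi_1: 2, chi_2: 0, chi_3: 2.

Working: Use <chi_rho, chi> = (1/|G|) sum_C |C| * chi_rho(C) * conj(chi(C)) with |G| = 4 for each irreducible chi in the table:
  <chi_rho, chi_0> = (1/4)[1*(5)*conj(1) + 1*(1)*conj(1) + 1*(-3)*conj(1) + 1*(1)*conj(1)]
      = (1/4)[(5) + (1) + (-3) + (1)] = 4/4 = 1
  <chi_rho, chi_1> = (1/4)[1*(5)*conj(1) + 1*(1)*conj(I) + 1*(-3)*conj(-1) + 1*(1)*conj(-I)]
      = (1/4)[(5) + (-I) + (3) + (I)] = 8/4 = 2
  <chi_rho, chi_2> = (1/4)[1*(5)*conj(1) + 1*(1)*conj(-1) + 1*(-3)*conj(1) + 1*(1)*conj(-1)]
      = (1/4)[(5) + (-1) + (-3) + (-1)] = 0/4 = 0
  <chi_rho, chi_3> = (1/4)[1*(5)*conj(1) + 1*(1)*conj(-I) + 1*(-3)*conj(-1) + 1*(1)*conj(I)]
      = (1/4)[(5) + (I) + (3) + (-I)] = 8/4 = 2
(Exp terms are combined using exp(i*s)*conj(exp(i*t)) = exp(i*(s-t)), and sums of them are collapsed using the identity that for every m > 1 the m distinct m-th roots of unity sum to 0, e.g. 1 + exp(2*I*pi/3) + exp(-2*I*pi/3) = 0.)
Dimension check: dim(rho) = sum (mult * dim) = 1*1 + 2*1 + 0*1 + 2*1 = 5 = chi_rho(e) = 5.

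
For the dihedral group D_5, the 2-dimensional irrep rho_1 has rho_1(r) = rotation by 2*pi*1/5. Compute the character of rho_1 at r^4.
chi_{rho_1}(r^4) = 2*cos(2*pi*1*4/5) = -1/2 + sqrt(5)/2

Working: rho_1(r^4) is rotation by angle 2*pi*1*4/5, whose trace is 2*cos(2*pi*1*4/5) = -1/2 + sqrt(5)/2.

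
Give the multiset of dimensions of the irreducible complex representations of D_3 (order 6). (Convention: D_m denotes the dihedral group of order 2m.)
Dimensions: 1, 1, 2

Derivation: There are 3 irreducibles (= number of conjugacy classes). Their dimensions d_i satisfy sum d_i^2 = |G| = 6: 1 + 1 + 4 = 6.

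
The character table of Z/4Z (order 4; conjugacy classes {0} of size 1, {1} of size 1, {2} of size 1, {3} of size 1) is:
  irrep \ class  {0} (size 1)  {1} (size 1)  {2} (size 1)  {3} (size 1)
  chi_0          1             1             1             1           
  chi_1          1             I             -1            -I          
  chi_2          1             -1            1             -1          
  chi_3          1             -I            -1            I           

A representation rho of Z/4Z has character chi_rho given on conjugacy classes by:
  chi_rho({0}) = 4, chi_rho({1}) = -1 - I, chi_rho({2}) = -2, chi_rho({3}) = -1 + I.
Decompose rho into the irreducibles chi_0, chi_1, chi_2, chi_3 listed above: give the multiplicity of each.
Multiplicities: chi_0: 0, chi_1: 1, chi_2: 1, chi_3: 2.

Working: Use <chi_rho, chi> = (1/|G|) sum_C |C| * chi_rho(C) * conj(chi(C)) with |G| = 4 for each irreducible chi in the table:
  <chi_rho, chi_0> = (1/4)[1*(4)*conj(1) + 1*(-1 - I)*conj(1) + 1*(-2)*conj(1) + 1*(-1 + I)*conj(1)]
      = (1/4)[(4) + (-1 - I) + (-2) + (-1 + I)] = 0/4 = 0
  <chi_rho, chi_1> = (1/4)[1*(4)*conj(1) + 1*(-1 - I)*conj(I) + 1*(-2)*conj(-1) + 1*(-1 + I)*conj(-I)]
      = (1/4)[(4) + (-1 + I) + (2) + (-1 - I)] = 4/4 = 1
  <chi_rho, chi_2> = (1/4)[1*(4)*conj(1) + 1*(-1 - I)*conj(-1) + 1*(-2)*conj(1) + 1*(-1 + I)*conj(-1)]
      = (1/4)[(4) + (1 + I) + (-2) + (1 - I)] = 4/4 = 1
  <chi_rho, chi_3> = (1/4)[1*(4)*conj(1) + 1*(-1 - I)*conj(-I) + 1*(-2)*conj(-1) + 1*(-1 + I)*conj(I)]
      = (1/4)[(4) + (1 - I) + (2) + (1 + I)] = 8/4 = 2
(Exp terms are combined using exp(i*s)*conj(exp(i*t)) = exp(i*(s-t)), and sums of them are collapsed using the identity that for every m > 1 the m distinct m-th roots of unity sum to 0, e.g. 1 + exp(2*I*pi/3) + exp(-2*I*pi/3) = 0.)
Dimension check: dim(rho) = sum (mult * dim) = 0*1 + 1*1 + 1*1 + 2*1 = 4 = chi_rho(e) = 4.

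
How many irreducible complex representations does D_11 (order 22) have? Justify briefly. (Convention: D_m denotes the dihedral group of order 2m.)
7

Argument: The number of irreducible complex representations of a finite group equals its number of conjugacy classes. D_11 has 7 conjugacy classes ((n+3)/2 for n odd), so D_11 (order 22) has exactly 7 irreducible complex representations.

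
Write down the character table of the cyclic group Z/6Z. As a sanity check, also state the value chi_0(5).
Character table of Z/6Z (irreps indexed chi_0,...,chi_5 with chi_k(m) = zeta_6^(k*m), zeta_6 = exp(2*pi*i/6)):
  irrep \ class  {0} (size 1)  {1} (size 1)    {2} (size 1)    {3} (size 1)  {4} (size 1)    {5} (size 1)  
  chi_0          1             1               1               1             1               1             
  chi_1          1             exp(I*pi/3)     exp(2*I*pi/3)   -1            exp(-2*I*pi/3)  exp(-I*pi/3)  
  chi_2          1             exp(2*I*pi/3)   exp(-2*I*pi/3)  1             exp(2*I*pi/3)   exp(-2*I*pi/3)
  chi_3          1             -1              1               -1            1               -1            
  chi_4          1             exp(-2*I*pi/3)  exp(2*I*pi/3)   1             exp(-2*I*pi/3)  exp(2*I*pi/3) 
  chi_5          1             exp(-I*pi/3)    exp(-2*I*pi/3)  -1            exp(2*I*pi/3)   exp(I*pi/3)   

Spot check: chi_0(5) = zeta_6^(0*5) = zeta_6^0 = 1.

Explanation: Z/6Z is abelian, so all 6 irreducible complex representations are 1-dimensional. They are given by chi_k(m) = zeta_6^(k*m) for k = 0,...,5. Row orthogonality: sum_m chi_k(m) conj(chi_l(m)) = 6 * [k = l].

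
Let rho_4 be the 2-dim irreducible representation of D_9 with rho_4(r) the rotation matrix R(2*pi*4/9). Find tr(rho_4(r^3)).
chi_{rho_4}(r^3) = 2*cos(2*pi*4*3/9) = -1

Reasoning: rho_4(r^3) is rotation by angle 2*pi*4*3/9, whose trace is 2*cos(2*pi*4*3/9) = -1.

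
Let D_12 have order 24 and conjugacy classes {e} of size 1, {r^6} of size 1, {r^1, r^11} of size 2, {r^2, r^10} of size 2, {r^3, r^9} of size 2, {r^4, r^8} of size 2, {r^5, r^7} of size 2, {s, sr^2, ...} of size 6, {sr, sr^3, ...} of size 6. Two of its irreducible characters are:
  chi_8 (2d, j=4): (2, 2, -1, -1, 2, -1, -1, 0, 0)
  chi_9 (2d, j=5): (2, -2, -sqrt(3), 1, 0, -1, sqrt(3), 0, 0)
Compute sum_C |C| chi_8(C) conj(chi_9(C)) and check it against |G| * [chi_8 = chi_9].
Sum = 0; so <chi_8, chi_9> = 0 (distinct irreducibles are orthogonal).

Why: Compute term by term over conjugacy classes (|C| * chi_8(C) * conj(chi_9(C))):
  1*(2)*conj(2) + 1*(2)*conj(-2) + 2*(-1)*conj(-sqrt(3)) + 2*(-1)*conj(1) + 2*(2)*conj(0) + 2*(-1)*conj(-1) + 2*(-1)*conj(sqrt(3)) + 6*(0)*conj(0) + 6*(0)*conj(0)
  = (4) + (-4) + (2*sqrt(3)) + (-2) + (0) + (2) + (-2*sqrt(3)) + (0) + (0)
  = 0.
Dividing by |G| = 24 gives 0/24 = 0, matching the row-orthogonality relation <chi_8, chi_9> = [chi_8 = chi_9].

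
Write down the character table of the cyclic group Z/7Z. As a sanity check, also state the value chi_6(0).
Character table of Z/7Z (irreps indexed chi_0,...,chi_6 with chi_k(m) = zeta_7^(k*m), zeta_7 = exp(2*pi*i/7)):
  irrep \ class  {0} (size 1)  {1} (size 1)    {2} (size 1)    {3} (size 1)    {4} (size 1)    {5} (size 1)    {6} (size 1)  
  chi_0          1             1               1               1               1               1               1             
  chi_1          1             exp(2*I*pi/7)   exp(4*I*pi/7)   exp(6*I*pi/7)   exp(-6*I*pi/7)  exp(-4*I*pi/7)  exp(-2*I*pi/7)
  chi_2          1             exp(4*I*pi/7)   exp(-6*I*pi/7)  exp(-2*I*pi/7)  exp(2*I*pi/7)   exp(6*I*pi/7)   exp(-4*I*pi/7)
  chi_3          1             exp(6*I*pi/7)   exp(-2*I*pi/7)  exp(4*I*pi/7)   exp(-4*I*pi/7)  exp(2*I*pi/7)   exp(-6*I*pi/7)
  chi_4          1             exp(-6*I*pi/7)  exp(2*I*pi/7)   exp(-4*I*pi/7)  exp(4*I*pi/7)   exp(-2*I*pi/7)  exp(6*I*pi/7) 
  chi_5          1             exp(-4*I*pi/7)  exp(6*I*pi/7)   exp(2*I*pi/7)   exp(-2*I*pi/7)  exp(-6*I*pi/7)  exp(4*I*pi/7) 
  chi_6          1             exp(-2*I*pi/7)  exp(-4*I*pi/7)  exp(-6*I*pi/7)  exp(6*I*pi/7)   exp(4*I*pi/7)   exp(2*I*pi/7) 

Spot check: chi_6(0) = zeta_7^(6*0) = zeta_7^0 = 1.

Details: Z/7Z is abelian, so all 7 irreducible complex representations are 1-dimensional. They are given by chi_k(m) = zeta_7^(k*m) for k = 0,...,6. Row orthogonality: sum_m chi_k(m) conj(chi_l(m)) = 7 * [k = l].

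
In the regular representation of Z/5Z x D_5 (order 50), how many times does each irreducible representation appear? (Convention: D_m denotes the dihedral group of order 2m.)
Each irreducible V_i of dimension d_i appears with multiplicity d_i, i.e. rho_reg = (direct sum over all irreducibles V_i) d_i V_i. The irreducible dimensions for Z/5Z x D_5 are 1, 1, 1, 1, 1, 1, 1, 1, 1, 1, 2, 2, 2, 2, 2, 2, 2, 2, 2, 2: 10 irreducibles of dimension 1, each with multiplicity 1; 10 irreducibles of dimension 2, each with multiplicity 2. Total dimension 10*1*1 + 10*2*2 = 50 = |G|.

Justification: General theorem: in the regular representation of a finite group G, each irreducible appears with multiplicity equal to its dimension. Check: dim(rho_reg) = sum d_i^2 = 1 + 1 + 1 + 1 + 1 + 1 + 1 + 1 + 1 + 1 + 4 + 4 + 4 + 4 + 4 + 4 + 4 + 4 + 4 + 4 = 50 = |G|.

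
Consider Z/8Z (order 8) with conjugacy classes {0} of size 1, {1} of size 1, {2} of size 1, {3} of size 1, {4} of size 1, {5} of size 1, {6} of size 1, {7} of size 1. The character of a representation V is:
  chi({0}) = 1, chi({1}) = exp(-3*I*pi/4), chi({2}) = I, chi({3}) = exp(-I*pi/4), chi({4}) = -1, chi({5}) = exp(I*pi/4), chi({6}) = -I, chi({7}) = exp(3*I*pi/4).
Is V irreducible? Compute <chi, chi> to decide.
Irreducible: <chi, chi> = 1.

Argument: <chi, chi> = (1/|G|) sum_C |C| * |chi(C)|^2 = (1/8)[1*|1|^2 + 1*|exp(-3*I*pi/4)|^2 + 1*|I|^2 + 1*|exp(-I*pi/4)|^2 + 1*|-1|^2 + 1*|exp(I*pi/4)|^2 + 1*|-I|^2 + 1*|exp(3*I*pi/4)|^2]
  = (1/8)[(1) + (1) + (1) + (1) + (1) + (1) + (1) + (1)] = 8/8 = 1.
(Exp terms are combined using exp(i*s)*conj(exp(i*t)) = exp(i*(s-t)), and sums of them are collapsed using the identity that for every m > 1 the m distinct m-th roots of unity sum to 0, e.g. 1 + exp(2*I*pi/3) + exp(-2*I*pi/3) = 0.)
A character is irreducible iff <chi, chi> = 1, so this representation is irreducible.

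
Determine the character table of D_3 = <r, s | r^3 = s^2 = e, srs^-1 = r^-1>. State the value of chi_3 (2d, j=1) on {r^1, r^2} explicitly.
Conjugacy classes: {e} of size 1, {r^1, r^2} of size 2, {s, sr, ..., sr^2} of size 3.
Character table:
  irrep \ class              {e} (size 1)  {r^1, r^2} (size 2)  {s, sr, ..., sr^2} (size 3)
  chi_1 (triv)               1             1                    1                          
  chi_2 (sign: r->1, s->-1)  1             1                    -1                         
  chi_3 (2d, j=1)            2             -1                   0                          

Spot check: chi_3 (2d, j=1) on {r^1, r^2} = -1.

Reasoning: D_3 has order 2*3 = 6 with 3 conjugacy classes, hence 3 irreducibles. Sum of squared dims 1 + 1 + 4 = 6 = |G|. Linear characters come from the abelianisation; the 2-dimensional irreps have character r^k -> 2*cos(2*pi*j*k/3), reflections -> 0.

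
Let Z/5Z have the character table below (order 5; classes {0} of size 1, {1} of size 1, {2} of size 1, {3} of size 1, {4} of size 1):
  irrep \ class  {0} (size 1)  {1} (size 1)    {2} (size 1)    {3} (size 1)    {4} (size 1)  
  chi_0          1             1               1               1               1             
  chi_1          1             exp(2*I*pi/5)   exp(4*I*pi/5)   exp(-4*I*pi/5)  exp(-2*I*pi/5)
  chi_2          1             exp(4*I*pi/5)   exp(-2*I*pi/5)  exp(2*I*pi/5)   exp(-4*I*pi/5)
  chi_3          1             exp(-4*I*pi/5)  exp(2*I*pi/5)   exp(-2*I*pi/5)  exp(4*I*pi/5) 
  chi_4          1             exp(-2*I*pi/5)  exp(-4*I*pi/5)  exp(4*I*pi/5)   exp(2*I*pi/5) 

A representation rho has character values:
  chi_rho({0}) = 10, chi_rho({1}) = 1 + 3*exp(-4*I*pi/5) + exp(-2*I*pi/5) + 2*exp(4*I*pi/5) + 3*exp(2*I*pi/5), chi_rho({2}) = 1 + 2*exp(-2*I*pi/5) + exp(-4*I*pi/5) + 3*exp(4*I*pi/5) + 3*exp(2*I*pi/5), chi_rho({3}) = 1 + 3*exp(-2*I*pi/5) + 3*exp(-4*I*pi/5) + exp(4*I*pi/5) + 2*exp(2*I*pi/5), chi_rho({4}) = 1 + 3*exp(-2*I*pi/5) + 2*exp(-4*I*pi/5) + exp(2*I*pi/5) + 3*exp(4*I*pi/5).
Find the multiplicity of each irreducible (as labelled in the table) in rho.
Multiplicities: chi_0: 1, chi_1: 3, chi_2: 2, chi_3: 3, chi_4: 1.

Details: Use <chi_rho, chi> = (1/|G|) sum_C |C| * chi_rho(C) * conj(chi(C)) with |G| = 5 for each irreducible chi in the table:
  <chi_rho, chi_0> = (1/5)[1*(10)*conj(1) + 1*(1 + 3*exp(-4*I*pi/5) + exp(-2*I*pi/5) + 2*exp(4*I*pi/5) + 3*exp(2*I*pi/5))*conj(1) + 1*(1 + 2*exp(-2*I*pi/5) + exp(-4*I*pi/5) + 3*exp(4*I*pi/5) + 3*exp(2*I*pi/5))*conj(1) + 1*(1 + 3*exp(-2*I*pi/5) + 3*exp(-4*I*pi/5) + exp(4*I*pi/5) + 2*exp(2*I*pi/5))*conj(1) + 1*(1 + 3*exp(-2*I*pi/5) + 2*exp(-4*I*pi/5) + exp(2*I*pi/5) + 3*exp(4*I*pi/5))*conj(1)]
      = (1/5)[(10) + (1 + 3*exp(-4*I*pi/5) + exp(-2*I*pi/5) + 2*exp(4*I*pi/5) + 3*exp(2*I*pi/5)) + (1 + 2*exp(-2*I*pi/5) + exp(-4*I*pi/5) + 3*exp(4*I*pi/5) + 3*exp(2*I*pi/5)) + (1 + 3*exp(-2*I*pi/5) + 3*exp(-4*I*pi/5) + exp(4*I*pi/5) + 2*exp(2*I*pi/5)) + (1 + 3*exp(-2*I*pi/5) + 2*exp(-4*I*pi/5) + exp(2*I*pi/5) + 3*exp(4*I*pi/5))] = 5/5 = 1
  <chi_rho, chi_1> = (1/5)[1*(10)*conj(1) + 1*(1 + 3*exp(-4*I*pi/5) + exp(-2*I*pi/5) + 2*exp(4*I*pi/5) + 3*exp(2*I*pi/5))*conj(exp(2*I*pi/5)) + 1*(1 + 2*exp(-2*I*pi/5) + exp(-4*I*pi/5) + 3*exp(4*I*pi/5) + 3*exp(2*I*pi/5))*conj(exp(4*I*pi/5)) + 1*(1 + 3*exp(-2*I*pi/5) + 3*exp(-4*I*pi/5) + exp(4*I*pi/5) + 2*exp(2*I*pi/5))*conj(exp(-4*I*pi/5)) + 1*(1 + 3*exp(-2*I*pi/5) + 2*exp(-4*I*pi/5) + exp(2*I*pi/5) + 3*exp(4*I*pi/5))*conj(exp(-2*I*pi/5))]
      = (1/5)[(10) + (3 + exp(-2*I*pi/5) + exp(-4*I*pi/5) + 3*exp(4*I*pi/5) + 2*exp(2*I*pi/5)) + (3 + 3*exp(-2*I*pi/5) + exp(-4*I*pi/5) + exp(2*I*pi/5) + 2*exp(4*I*pi/5)) + (3 + 2*exp(-4*I*pi/5) + exp(-2*I*pi/5) + exp(4*I*pi/5) + 3*exp(2*I*pi/5)) + (3 + 2*exp(-2*I*pi/5) + 3*exp(-4*I*pi/5) + exp(4*I*pi/5) + exp(2*I*pi/5))] = 15/5 = 3
  <chi_rho, chi_2> = (1/5)[1*(10)*conj(1) + 1*(1 + 3*exp(-4*I*pi/5) + exp(-2*I*pi/5) + 2*exp(4*I*pi/5) + 3*exp(2*I*pi/5))*conj(exp(4*I*pi/5)) + 1*(1 + 2*exp(-2*I*pi/5) + exp(-4*I*pi/5) + 3*exp(4*I*pi/5) + 3*exp(2*I*pi/5))*conj(exp(-2*I*pi/5)) + 1*(1 + 3*exp(-2*I*pi/5) + 3*exp(-4*I*pi/5) + exp(4*I*pi/5) + 2*exp(2*I*pi/5))*conj(exp(2*I*pi/5)) + 1*(1 + 3*exp(-2*I*pi/5) + 2*exp(-4*I*pi/5) + exp(2*I*pi/5) + 3*exp(4*I*pi/5))*conj(exp(-4*I*pi/5))]
      = (1/5)[(10) + (2 + 3*exp(-2*I*pi/5) + exp(-4*I*pi/5) + exp(4*I*pi/5) + 3*exp(2*I*pi/5)) + (2 + 3*exp(-4*I*pi/5) + exp(-2*I*pi/5) + exp(2*I*pi/5) + 3*exp(4*I*pi/5)) + (2 + 3*exp(-4*I*pi/5) + exp(-2*I*pi/5) + exp(2*I*pi/5) + 3*exp(4*I*pi/5)) + (2 + 3*exp(-2*I*pi/5) + exp(-4*I*pi/5) + exp(4*I*pi/5) + 3*exp(2*I*pi/5))] = 10/5 = 2
  <chi_rho, chi_3> = (1/5)[1*(10)*conj(1) + 1*(1 + 3*exp(-4*I*pi/5) + exp(-2*I*pi/5) + 2*exp(4*I*pi/5) + 3*exp(2*I*pi/5))*conj(exp(-4*I*pi/5)) + 1*(1 + 2*exp(-2*I*pi/5) + exp(-4*I*pi/5) + 3*exp(4*I*pi/5) + 3*exp(2*I*pi/5))*conj(exp(2*I*pi/5)) + 1*(1 + 3*exp(-2*I*pi/5) + 3*exp(-4*I*pi/5) + exp(4*I*pi/5) + 2*exp(2*I*pi/5))*conj(exp(-2*I*pi/5)) + 1*(1 + 3*exp(-2*I*pi/5) + 2*exp(-4*I*pi/5) + exp(2*I*pi/5) + 3*exp(4*I*pi/5))*conj(exp(4*I*pi/5))]
      = (1/5)[(10) + (3 + 2*exp(-2*I*pi/5) + 3*exp(-4*I*pi/5) + exp(4*I*pi/5) + exp(2*I*pi/5)) + (3 + 2*exp(-4*I*pi/5) + exp(-2*I*pi/5) + exp(4*I*pi/5) + 3*exp(2*I*pi/5)) + (3 + 3*exp(-2*I*pi/5) + exp(-4*I*pi/5) + exp(2*I*pi/5) + 2*exp(4*I*pi/5)) + (3 + exp(-2*I*pi/5) + exp(-4*I*pi/5) + 3*exp(4*I*pi/5) + 2*exp(2*I*pi/5))] = 15/5 = 3
  <chi_rho, chi_4> = (1/5)[1*(10)*conj(1) + 1*(1 + 3*exp(-4*I*pi/5) + exp(-2*I*pi/5) + 2*exp(4*I*pi/5) + 3*exp(2*I*pi/5))*conj(exp(-2*I*pi/5)) + 1*(1 + 2*exp(-2*I*pi/5) + exp(-4*I*pi/5) + 3*exp(4*I*pi/5) + 3*exp(2*I*pi/5))*conj(exp(-4*I*pi/5)) + 1*(1 + 3*exp(-2*I*pi/5) + 3*exp(-4*I*pi/5) + exp(4*I*pi/5) + 2*exp(2*I*pi/5))*conj(exp(4*I*pi/5)) + 1*(1 + 3*exp(-2*I*pi/5) + 2*exp(-4*I*pi/5) + exp(2*I*pi/5) + 3*exp(4*I*pi/5))*conj(exp(2*I*pi/5))]
      = (1/5)[(10) + (1 + 3*exp(-2*I*pi/5) + 2*exp(-4*I*pi/5) + exp(2*I*pi/5) + 3*exp(4*I*pi/5)) + (1 + 3*exp(-2*I*pi/5) + 3*exp(-4*I*pi/5) + exp(4*I*pi/5) + 2*exp(2*I*pi/5)) + (1 + 2*exp(-2*I*pi/5) + exp(-4*I*pi/5) + 3*exp(4*I*pi/5) + 3*exp(2*I*pi/5)) + (1 + 3*exp(-4*I*pi/5) + exp(-2*I*pi/5) + 2*exp(4*I*pi/5) + 3*exp(2*I*pi/5))] = 5/5 = 1
(Exp terms are combined using exp(i*s)*conj(exp(i*t)) = exp(i*(s-t)), and sums of them are collapsed using the identity that for every m > 1 the m distinct m-th roots of unity sum to 0, e.g. 1 + exp(2*I*pi/3) + exp(-2*I*pi/3) = 0.)
Dimension check: dim(rho) = sum (mult * dim) = 1*1 + 3*1 + 2*1 + 3*1 + 1*1 = 10 = chi_rho(e) = 10.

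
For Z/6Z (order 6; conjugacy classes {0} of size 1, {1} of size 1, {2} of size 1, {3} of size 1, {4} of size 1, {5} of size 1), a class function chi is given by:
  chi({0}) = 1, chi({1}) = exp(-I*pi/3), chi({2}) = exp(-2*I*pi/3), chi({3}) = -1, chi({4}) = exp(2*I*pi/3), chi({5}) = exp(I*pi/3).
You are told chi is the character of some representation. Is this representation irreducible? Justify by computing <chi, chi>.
Irreducible: <chi, chi> = 1.

Derivation: <chi, chi> = (1/|G|) sum_C |C| * |chi(C)|^2 = (1/6)[1*|1|^2 + 1*|exp(-I*pi/3)|^2 + 1*|exp(-2*I*pi/3)|^2 + 1*|-1|^2 + 1*|exp(2*I*pi/3)|^2 + 1*|exp(I*pi/3)|^2]
  = (1/6)[(1) + (1) + (1) + (1) + (1) + (1)] = 6/6 = 1.
(Exp terms are combined using exp(i*s)*conj(exp(i*t)) = exp(i*(s-t)), and sums of them are collapsed using the identity that for every m > 1 the m distinct m-th roots of unity sum to 0, e.g. 1 + exp(2*I*pi/3) + exp(-2*I*pi/3) = 0.)
A character is irreducible iff <chi, chi> = 1, so this representation is irreducible.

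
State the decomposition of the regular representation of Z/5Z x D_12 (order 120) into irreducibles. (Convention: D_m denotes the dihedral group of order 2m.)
Each irreducible V_i of dimension d_i appears with multiplicity d_i, i.e. rho_reg = (direct sum over all irreducibles V_i) d_i V_i. The irreducible dimensions for Z/5Z x D_12 are 1, 1, 1, 1, 1, 1, 1, 1, 1, 1, 1, 1, 1, 1, 1, 1, 1, 1, 1, 1, 2, 2, 2, 2, 2, 2, 2, 2, 2, 2, 2, 2, 2, 2, 2, 2, 2, 2, 2, 2, 2, 2, 2, 2, 2: 20 irreducibles of dimension 1, each with multiplicity 1; 25 irreducibles of dimension 2, each with multiplicity 2. Total dimension 20*1*1 + 25*2*2 = 120 = |G|.

Solution. General theorem: in the regular representation of a finite group G, each irreducible appears with multiplicity equal to its dimension. Check: dim(rho_reg) = sum d_i^2 = 1 + 1 + 1 + 1 + 1 + 1 + 1 + 1 + 1 + 1 + 1 + 1 + 1 + 1 + 1 + 1 + 1 + 1 + 1 + 1 + 4 + 4 + 4 + 4 + 4 + 4 + 4 + 4 + 4 + 4 + 4 + 4 + 4 + 4 + 4 + 4 + 4 + 4 + 4 + 4 + 4 + 4 + 4 + 4 + 4 = 120 = |G|.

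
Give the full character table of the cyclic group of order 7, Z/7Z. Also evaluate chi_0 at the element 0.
Character table of Z/7Z (irreps indexed chi_0,...,chi_6 with chi_k(m) = zeta_7^(k*m), zeta_7 = exp(2*pi*i/7)):
  irrep \ class  {0} (size 1)  {1} (size 1)    {2} (size 1)    {3} (size 1)    {4} (size 1)    {5} (size 1)    {6} (size 1)  
  chi_0          1             1               1               1               1               1               1             
  chi_1          1             exp(2*I*pi/7)   exp(4*I*pi/7)   exp(6*I*pi/7)   exp(-6*I*pi/7)  exp(-4*I*pi/7)  exp(-2*I*pi/7)
  chi_2          1             exp(4*I*pi/7)   exp(-6*I*pi/7)  exp(-2*I*pi/7)  exp(2*I*pi/7)   exp(6*I*pi/7)   exp(-4*I*pi/7)
  chi_3          1             exp(6*I*pi/7)   exp(-2*I*pi/7)  exp(4*I*pi/7)   exp(-4*I*pi/7)  exp(2*I*pi/7)   exp(-6*I*pi/7)
  chi_4          1             exp(-6*I*pi/7)  exp(2*I*pi/7)   exp(-4*I*pi/7)  exp(4*I*pi/7)   exp(-2*I*pi/7)  exp(6*I*pi/7) 
  chi_5          1             exp(-4*I*pi/7)  exp(6*I*pi/7)   exp(2*I*pi/7)   exp(-2*I*pi/7)  exp(-6*I*pi/7)  exp(4*I*pi/7) 
  chi_6          1             exp(-2*I*pi/7)  exp(-4*I*pi/7)  exp(-6*I*pi/7)  exp(6*I*pi/7)   exp(4*I*pi/7)   exp(2*I*pi/7) 

Spot check: chi_0(0) = zeta_7^(0*0) = zeta_7^0 = 1.

Working: Z/7Z is abelian, so all 7 irreducible complex representations are 1-dimensional. They are given by chi_k(m) = zeta_7^(k*m) for k = 0,...,6. Row orthogonality: sum_m chi_k(m) conj(chi_l(m)) = 7 * [k = l].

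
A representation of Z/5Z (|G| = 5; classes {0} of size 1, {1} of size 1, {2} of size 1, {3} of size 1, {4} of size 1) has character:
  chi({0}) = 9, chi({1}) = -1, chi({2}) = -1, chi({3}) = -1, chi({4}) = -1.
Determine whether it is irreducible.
Not irreducible (reducible): <chi, chi> = 17 > 1.

Working: <chi, chi> = (1/|G|) sum_C |C| * |chi(C)|^2 = (1/5)[1*|9|^2 + 1*|-1|^2 + 1*|-1|^2 + 1*|-1|^2 + 1*|-1|^2]
  = (1/5)[(81) + (1) + (1) + (1) + (1)] = 85/5 = 17.
(Exp terms are combined using exp(i*s)*conj(exp(i*t)) = exp(i*(s-t)), and sums of them are collapsed using the identity that for every m > 1 the m distinct m-th roots of unity sum to 0, e.g. 1 + exp(2*I*pi/3) + exp(-2*I*pi/3) = 0.)
A character is irreducible iff <chi, chi> = 1, so this representation is reducible.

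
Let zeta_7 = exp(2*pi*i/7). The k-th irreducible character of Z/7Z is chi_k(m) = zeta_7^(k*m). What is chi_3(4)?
chi_3(4) = zeta_7^12 = exp(-4*I*pi/7)

chi_3(4) = zeta_7^(3*4) = zeta_7^12. Since zeta_7^7 = 1, this equals zeta_7^5 = exp(2*pi*i*5/7) = exp(-4*I*pi/7).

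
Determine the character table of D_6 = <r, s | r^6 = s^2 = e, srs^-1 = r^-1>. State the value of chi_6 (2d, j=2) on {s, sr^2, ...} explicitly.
Conjugacy classes: {e} of size 1, {r^3} of size 1, {r^1, r^5} of size 2, {r^2, r^4} of size 2, {s, sr^2, ...} of size 3, {sr, sr^3, ...} of size 3.
Character table:
  irrep \ class              {e} (size 1)  {r^3} (size 1)  {r^1, r^5} (size 2)  {r^2, r^4} (size 2)  {s, sr^2, ...} (size 3)  {sr, sr^3, ...} (size 3)
  chi_1 (triv)               1             1               1                    1                    1                        1                       
  chi_2 (sign: r->1, s->-1)  1             1               1                    1                    -1                       -1                      
  chi_3 (r->-1, s->1)        1             -1              -1                   1                    1                        -1                      
  chi_4 (r->-1, s->-1)       1             -1              -1                   1                    -1                       1                       
  chi_5 (2d, j=1)            2             -2              1                    -1                   0                        0                       
  chi_6 (2d, j=2)            2             2               -1                   -1                   0                        0                       

Spot check: chi_6 (2d, j=2) on {s, sr^2, ...} = 0.

Explanation: D_6 has order 2*6 = 12 with 6 conjugacy classes, hence 6 irreducibles. Sum of squared dims 1 + 1 + 1 + 1 + 4 + 4 = 12 = |G|. Linear characters come from the abelianisation; the 2-dimensional irreps have character r^k -> 2*cos(2*pi*j*k/6), reflections -> 0.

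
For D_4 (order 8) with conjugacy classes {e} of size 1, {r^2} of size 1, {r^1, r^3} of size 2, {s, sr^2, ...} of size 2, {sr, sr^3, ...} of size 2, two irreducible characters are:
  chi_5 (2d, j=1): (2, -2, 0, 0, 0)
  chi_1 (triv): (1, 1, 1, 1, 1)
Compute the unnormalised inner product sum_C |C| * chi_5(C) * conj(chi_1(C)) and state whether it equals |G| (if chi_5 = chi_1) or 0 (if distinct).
Sum = 0; so <chi_5, chi_1> = 0 (distinct irreducibles are orthogonal).

Argument: Compute term by term over conjugacy classes (|C| * chi_5(C) * conj(chi_1(C))):
  1*(2)*conj(1) + 1*(-2)*conj(1) + 2*(0)*conj(1) + 2*(0)*conj(1) + 2*(0)*conj(1)
  = (2) + (-2) + (0) + (0) + (0)
  = 0.
Dividing by |G| = 8 gives 0/8 = 0, matching the row-orthogonality relation <chi_5, chi_1> = [chi_5 = chi_1].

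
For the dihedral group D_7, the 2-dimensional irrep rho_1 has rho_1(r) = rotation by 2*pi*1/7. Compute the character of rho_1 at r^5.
chi_{rho_1}(r^5) = 2*cos(2*pi*1*5/7) = -2*cos(3*pi/7)

Argument: rho_1(r^5) is rotation by angle 2*pi*1*5/7, whose trace is 2*cos(2*pi*1*5/7) = -2*cos(3*pi/7).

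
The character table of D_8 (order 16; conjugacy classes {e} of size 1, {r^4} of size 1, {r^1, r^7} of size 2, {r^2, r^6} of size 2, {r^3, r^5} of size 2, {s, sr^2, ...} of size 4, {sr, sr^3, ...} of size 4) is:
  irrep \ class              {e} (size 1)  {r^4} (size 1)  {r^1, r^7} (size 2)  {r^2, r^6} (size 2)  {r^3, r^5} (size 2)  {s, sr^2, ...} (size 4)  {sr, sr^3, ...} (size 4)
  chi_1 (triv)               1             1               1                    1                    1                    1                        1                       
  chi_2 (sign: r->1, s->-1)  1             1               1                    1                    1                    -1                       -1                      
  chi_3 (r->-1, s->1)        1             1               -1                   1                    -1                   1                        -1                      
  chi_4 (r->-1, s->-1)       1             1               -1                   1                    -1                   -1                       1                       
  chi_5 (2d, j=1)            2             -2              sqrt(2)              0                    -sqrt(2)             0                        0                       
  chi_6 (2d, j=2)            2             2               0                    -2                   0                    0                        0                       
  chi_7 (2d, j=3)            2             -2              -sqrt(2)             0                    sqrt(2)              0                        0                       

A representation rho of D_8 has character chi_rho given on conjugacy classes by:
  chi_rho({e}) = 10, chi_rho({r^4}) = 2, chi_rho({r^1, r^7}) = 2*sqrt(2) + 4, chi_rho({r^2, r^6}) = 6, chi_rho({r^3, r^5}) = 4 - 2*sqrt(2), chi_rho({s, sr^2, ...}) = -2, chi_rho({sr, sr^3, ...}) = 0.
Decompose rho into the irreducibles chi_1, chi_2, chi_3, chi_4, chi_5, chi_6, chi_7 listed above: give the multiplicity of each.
Multiplicities: chi_1: 2, chi_2: 3, chi_3: 0, chi_4: 1, chi_5: 2, chi_6: 0, chi_7: 0.

Reasoning: Use <chi_rho, chi> = (1/|G|) sum_C |C| * chi_rho(C) * conj(chi(C)) with |G| = 16 for each irreducible chi in the table:
  <chi_rho, chi_1> = (1/16)[1*(10)*conj(1) + 1*(2)*conj(1) + 2*(2*sqrt(2) + 4)*conj(1) + 2*(6)*conj(1) + 2*(4 - 2*sqrt(2))*conj(1) + 4*(-2)*conj(1) + 4*(0)*conj(1)]
      = (1/16)[(10) + (2) + (4*sqrt(2) + 8) + (12) + (8 - 4*sqrt(2)) + (-8) + (0)] = 32/16 = 2
  <chi_rho, chi_2> = (1/16)[1*(10)*conj(1) + 1*(2)*conj(1) + 2*(2*sqrt(2) + 4)*conj(1) + 2*(6)*conj(1) + 2*(4 - 2*sqrt(2))*conj(1) + 4*(-2)*conj(-1) + 4*(0)*conj(-1)]
      = (1/16)[(10) + (2) + (4*sqrt(2) + 8) + (12) + (8 - 4*sqrt(2)) + (8) + (0)] = 48/16 = 3
  <chi_rho, chi_3> = (1/16)[1*(10)*conj(1) + 1*(2)*conj(1) + 2*(2*sqrt(2) + 4)*conj(-1) + 2*(6)*conj(1) + 2*(4 - 2*sqrt(2))*conj(-1) + 4*(-2)*conj(1) + 4*(0)*conj(-1)]
      = (1/16)[(10) + (2) + (-8 - 4*sqrt(2)) + (12) + (-8 + 4*sqrt(2)) + (-8) + (0)] = 0/16 = 0
  <chi_rho, chi_4> = (1/16)[1*(10)*conj(1) + 1*(2)*conj(1) + 2*(2*sqrt(2) + 4)*conj(-1) + 2*(6)*conj(1) + 2*(4 - 2*sqrt(2))*conj(-1) + 4*(-2)*conj(-1) + 4*(0)*conj(1)]
      = (1/16)[(10) + (2) + (-8 - 4*sqrt(2)) + (12) + (-8 + 4*sqrt(2)) + (8) + (0)] = 16/16 = 1
  <chi_rho, chi_5> = (1/16)[1*(10)*conj(2) + 1*(2)*conj(-2) + 2*(2*sqrt(2) + 4)*conj(sqrt(2)) + 2*(6)*conj(0) + 2*(4 - 2*sqrt(2))*conj(-sqrt(2)) + 4*(-2)*conj(0) + 4*(0)*conj(0)]
      = (1/16)[(20) + (-4) + (8 + 8*sqrt(2)) + (0) + (8 - 8*sqrt(2)) + (0) + (0)] = 32/16 = 2
  <chi_rho, chi_6> = (1/16)[1*(10)*conj(2) + 1*(2)*conj(2) + 2*(2*sqrt(2) + 4)*conj(0) + 2*(6)*conj(-2) + 2*(4 - 2*sqrt(2))*conj(0) + 4*(-2)*conj(0) + 4*(0)*conj(0)]
      = (1/16)[(20) + (4) + (0) + (-24) + (0) + (0) + (0)] = 0/16 = 0
  <chi_rho, chi_7> = (1/16)[1*(10)*conj(2) + 1*(2)*conj(-2) + 2*(2*sqrt(2) + 4)*conj(-sqrt(2)) + 2*(6)*conj(0) + 2*(4 - 2*sqrt(2))*conj(sqrt(2)) + 4*(-2)*conj(0) + 4*(0)*conj(0)]
      = (1/16)[(20) + (-4) + (-8*sqrt(2) - 8) + (0) + (-8 + 8*sqrt(2)) + (0) + (0)] = 0/16 = 0
Dimension check: dim(rho) = sum (mult * dim) = 2*1 + 3*1 + 0*1 + 1*1 + 2*2 + 0*2 + 0*2 = 10 = chi_rho(e) = 10.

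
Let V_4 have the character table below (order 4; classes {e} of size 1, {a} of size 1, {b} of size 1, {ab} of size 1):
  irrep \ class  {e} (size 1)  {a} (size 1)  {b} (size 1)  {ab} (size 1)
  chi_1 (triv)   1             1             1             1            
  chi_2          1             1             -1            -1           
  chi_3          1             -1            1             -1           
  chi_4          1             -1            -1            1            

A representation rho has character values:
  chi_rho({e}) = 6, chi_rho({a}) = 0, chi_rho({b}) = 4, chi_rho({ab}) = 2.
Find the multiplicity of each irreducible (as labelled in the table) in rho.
Multiplicities: chi_1: 3, chi_2: 0, chi_3: 2, chi_4: 1.

Details: Use <chi_rho, chi> = (1/|G|) sum_C |C| * chi_rho(C) * conj(chi(C)) with |G| = 4 for each irreducible chi in the table:
  <chi_rho, chi_1> = (1/4)[1*(6)*conj(1) + 1*(0)*conj(1) + 1*(4)*conj(1) + 1*(2)*conj(1)]
      = (1/4)[(6) + (0) + (4) + (2)] = 12/4 = 3
  <chi_rho, chi_2> = (1/4)[1*(6)*conj(1) + 1*(0)*conj(1) + 1*(4)*conj(-1) + 1*(2)*conj(-1)]
      = (1/4)[(6) + (0) + (-4) + (-2)] = 0/4 = 0
  <chi_rho, chi_3> = (1/4)[1*(6)*conj(1) + 1*(0)*conj(-1) + 1*(4)*conj(1) + 1*(2)*conj(-1)]
      = (1/4)[(6) + (0) + (4) + (-2)] = 8/4 = 2
  <chi_rho, chi_4> = (1/4)[1*(6)*conj(1) + 1*(0)*conj(-1) + 1*(4)*conj(-1) + 1*(2)*conj(1)]
      = (1/4)[(6) + (0) + (-4) + (2)] = 4/4 = 1
Dimension check: dim(rho) = sum (mult * dim) = 3*1 + 0*1 + 2*1 + 1*1 = 6 = chi_rho(e) = 6.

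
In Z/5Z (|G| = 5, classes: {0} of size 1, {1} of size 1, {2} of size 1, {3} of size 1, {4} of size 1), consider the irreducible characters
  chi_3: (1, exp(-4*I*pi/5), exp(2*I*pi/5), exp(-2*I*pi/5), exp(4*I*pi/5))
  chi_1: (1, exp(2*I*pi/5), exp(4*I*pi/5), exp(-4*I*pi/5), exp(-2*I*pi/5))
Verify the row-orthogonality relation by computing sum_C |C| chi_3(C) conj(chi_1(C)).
Sum = 0; so <chi_3, chi_1> = 0 (distinct irreducibles are orthogonal).

Explanation: Compute term by term over conjugacy classes (|C| * chi_3(C) * conj(chi_1(C))):
  1*(1)*conj(1) + 1*(exp(-4*I*pi/5))*conj(exp(2*I*pi/5)) + 1*(exp(2*I*pi/5))*conj(exp(4*I*pi/5)) + 1*(exp(-2*I*pi/5))*conj(exp(-4*I*pi/5)) + 1*(exp(4*I*pi/5))*conj(exp(-2*I*pi/5))
  = (1) + (exp(4*I*pi/5)) + (exp(-2*I*pi/5)) + (exp(2*I*pi/5)) + (exp(-4*I*pi/5))
  = 0.
(Exp terms are combined using exp(i*s)*conj(exp(i*t)) = exp(i*(s-t)), and sums of them are collapsed using the identity that for every m > 1 the m distinct m-th roots of unity sum to 0, e.g. 1 + exp(2*I*pi/3) + exp(-2*I*pi/3) = 0.)
Dividing by |G| = 5 gives 0/5 = 0, matching the row-orthogonality relation <chi_3, chi_1> = [chi_3 = chi_1].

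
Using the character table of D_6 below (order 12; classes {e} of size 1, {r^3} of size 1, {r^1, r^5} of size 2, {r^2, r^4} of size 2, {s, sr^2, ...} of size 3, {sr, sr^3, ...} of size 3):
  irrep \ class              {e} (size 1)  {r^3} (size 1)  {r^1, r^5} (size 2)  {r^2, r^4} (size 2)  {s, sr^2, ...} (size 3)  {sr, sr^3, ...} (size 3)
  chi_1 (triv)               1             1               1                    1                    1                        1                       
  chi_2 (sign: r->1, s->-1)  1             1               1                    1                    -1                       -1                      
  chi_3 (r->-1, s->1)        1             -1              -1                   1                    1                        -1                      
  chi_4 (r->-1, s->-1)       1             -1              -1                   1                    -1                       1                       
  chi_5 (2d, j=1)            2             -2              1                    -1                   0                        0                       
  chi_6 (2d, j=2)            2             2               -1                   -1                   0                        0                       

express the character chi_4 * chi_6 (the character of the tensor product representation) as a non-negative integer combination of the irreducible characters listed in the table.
chi_4 tensor chi_6 = chi_5 (all other irreducibles have multiplicity 0).

The character of a tensor product is the pointwise product (chi_4 * chi_6)(C) = chi_4(C) * chi_6(C):
  {e}: (1)*(2), {r^3}: (-1)*(2), {r^1, r^5}: (-1)*(-1), {r^2, r^4}: (1)*(-1), {s, sr^2, ...}: (-1)*(0), {sr, sr^3, ...}: (1)*(0)
so (chi_4 * chi_6) takes values
  {e} -> 2, {r^3} -> -2, {r^1, r^5} -> 1, {r^2, r^4} -> -1, {s, sr^2, ...} -> 0, {sr, sr^3, ...} -> 0.
Now take the inner product of this character with each irreducible chi from the table, <chi_4*chi_6, chi> = (1/12) sum_C |C| (chi_4*chi_6)(C) conj(chi(C)):
  <chi_4*chi_6, chi_1> = (1/12)[1*(2)*conj(1) + 1*(-2)*conj(1) + 2*(1)*conj(1) + 2*(-1)*conj(1) + 3*(0)*conj(1) + 3*(0)*conj(1)]
      = (1/12)[(2) + (-2) + (2) + (-2) + (0) + (0)] = 0/12 = 0
  <chi_4*chi_6, chi_2> = (1/12)[1*(2)*conj(1) + 1*(-2)*conj(1) + 2*(1)*conj(1) + 2*(-1)*conj(1) + 3*(0)*conj(-1) + 3*(0)*conj(-1)]
      = (1/12)[(2) + (-2) + (2) + (-2) + (0) + (0)] = 0/12 = 0
  <chi_4*chi_6, chi_3> = (1/12)[1*(2)*conj(1) + 1*(-2)*conj(-1) + 2*(1)*conj(-1) + 2*(-1)*conj(1) + 3*(0)*conj(1) + 3*(0)*conj(-1)]
      = (1/12)[(2) + (2) + (-2) + (-2) + (0) + (0)] = 0/12 = 0
  <chi_4*chi_6, chi_4> = (1/12)[1*(2)*conj(1) + 1*(-2)*conj(-1) + 2*(1)*conj(-1) + 2*(-1)*conj(1) + 3*(0)*conj(-1) + 3*(0)*conj(1)]
      = (1/12)[(2) + (2) + (-2) + (-2) + (0) + (0)] = 0/12 = 0
  <chi_4*chi_6, chi_5> = (1/12)[1*(2)*conj(2) + 1*(-2)*conj(-2) + 2*(1)*conj(1) + 2*(-1)*conj(-1) + 3*(0)*conj(0) + 3*(0)*conj(0)]
      = (1/12)[(4) + (4) + (2) + (2) + (0) + (0)] = 12/12 = 1
  <chi_4*chi_6, chi_6> = (1/12)[1*(2)*conj(2) + 1*(-2)*conj(2) + 2*(1)*conj(-1) + 2*(-1)*conj(-1) + 3*(0)*conj(0) + 3*(0)*conj(0)]
      = (1/12)[(4) + (-4) + (-2) + (2) + (0) + (0)] = 0/12 = 0
Hence the multiplicities are chi_5: 1. Dimension check: dim(chi_4)*dim(chi_6) = 1*2 = 2 and sum (mult * dim) = 1*2 = 2.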